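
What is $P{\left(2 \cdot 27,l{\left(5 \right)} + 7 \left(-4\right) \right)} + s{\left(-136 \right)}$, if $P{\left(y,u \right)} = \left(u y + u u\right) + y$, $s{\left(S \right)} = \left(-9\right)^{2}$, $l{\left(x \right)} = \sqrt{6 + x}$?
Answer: $-582 - 2 \sqrt{11} \approx -588.63$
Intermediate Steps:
$s{\left(S \right)} = 81$
$P{\left(y,u \right)} = y + u^{2} + u y$ ($P{\left(y,u \right)} = \left(u y + u^{2}\right) + y = \left(u^{2} + u y\right) + y = y + u^{2} + u y$)
$P{\left(2 \cdot 27,l{\left(5 \right)} + 7 \left(-4\right) \right)} + s{\left(-136 \right)} = \left(2 \cdot 27 + \left(\sqrt{6 + 5} + 7 \left(-4\right)\right)^{2} + \left(\sqrt{6 + 5} + 7 \left(-4\right)\right) 2 \cdot 27\right) + 81 = \left(54 + \left(\sqrt{11} - 28\right)^{2} + \left(\sqrt{11} - 28\right) 54\right) + 81 = \left(54 + \left(-28 + \sqrt{11}\right)^{2} + \left(-28 + \sqrt{11}\right) 54\right) + 81 = \left(54 + \left(-28 + \sqrt{11}\right)^{2} - \left(1512 - 54 \sqrt{11}\right)\right) + 81 = \left(-1458 + \left(-28 + \sqrt{11}\right)^{2} + 54 \sqrt{11}\right) + 81 = -1377 + \left(-28 + \sqrt{11}\right)^{2} + 54 \sqrt{11}$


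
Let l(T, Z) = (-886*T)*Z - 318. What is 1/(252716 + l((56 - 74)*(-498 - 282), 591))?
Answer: -1/7351456642 ≈ -1.3603e-10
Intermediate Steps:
l(T, Z) = -318 - 886*T*Z (l(T, Z) = -886*T*Z - 318 = -318 - 886*T*Z)
1/(252716 + l((56 - 74)*(-498 - 282), 591)) = 1/(252716 + (-318 - 886*(56 - 74)*(-498 - 282)*591)) = 1/(252716 + (-318 - 886*(-18*(-780))*591)) = 1/(252716 + (-318 - 886*14040*591)) = 1/(252716 + (-318 - 7351709040)) = 1/(252716 - 7351709358) = 1/(-7351456642) = -1/7351456642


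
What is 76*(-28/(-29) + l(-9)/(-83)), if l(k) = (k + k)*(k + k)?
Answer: -537472/2407 ≈ -223.30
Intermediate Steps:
l(k) = 4*k**2 (l(k) = (2*k)*(2*k) = 4*k**2)
76*(-28/(-29) + l(-9)/(-83)) = 76*(-28/(-29) + (4*(-9)**2)/(-83)) = 76*(-28*(-1/29) + (4*81)*(-1/83)) = 76*(28/29 + 324*(-1/83)) = 76*(28/29 - 324/83) = 76*(-7072/2407) = -537472/2407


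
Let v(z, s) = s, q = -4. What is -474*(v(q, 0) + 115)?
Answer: -54510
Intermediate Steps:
-474*(v(q, 0) + 115) = -474*(0 + 115) = -474*115 = -54510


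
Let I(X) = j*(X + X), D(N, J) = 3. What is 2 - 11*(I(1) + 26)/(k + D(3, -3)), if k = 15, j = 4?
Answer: -169/9 ≈ -18.778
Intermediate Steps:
I(X) = 8*X (I(X) = 4*(X + X) = 4*(2*X) = 8*X)
2 - 11*(I(1) + 26)/(k + D(3, -3)) = 2 - 11*(8*1 + 26)/(15 + 3) = 2 - 11*(8 + 26)/18 = 2 - 374/18 = 2 - 11*17/9 = 2 - 187/9 = -169/9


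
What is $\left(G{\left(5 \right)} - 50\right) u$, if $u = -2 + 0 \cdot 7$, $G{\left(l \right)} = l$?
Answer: $90$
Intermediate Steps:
$u = -2$ ($u = -2 + 0 = -2$)
$\left(G{\left(5 \right)} - 50\right) u = \left(5 - 50\right) \left(-2\right) = \left(-45\right) \left(-2\right) = 90$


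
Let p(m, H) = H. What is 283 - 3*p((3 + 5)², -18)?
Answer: 337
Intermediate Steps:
283 - 3*p((3 + 5)², -18) = 283 - 3*(-18) = 283 + 54 = 337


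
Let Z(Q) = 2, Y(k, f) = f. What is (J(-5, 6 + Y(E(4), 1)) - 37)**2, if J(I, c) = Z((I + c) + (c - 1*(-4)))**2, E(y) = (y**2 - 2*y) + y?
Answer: 1089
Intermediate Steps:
E(y) = y**2 - y
J(I, c) = 4 (J(I, c) = 2**2 = 4)
(J(-5, 6 + Y(E(4), 1)) - 37)**2 = (4 - 37)**2 = (-33)**2 = 1089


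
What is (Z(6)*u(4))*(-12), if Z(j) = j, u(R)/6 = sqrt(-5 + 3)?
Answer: -432*I*sqrt(2) ≈ -610.94*I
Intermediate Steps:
u(R) = 6*I*sqrt(2) (u(R) = 6*sqrt(-5 + 3) = 6*sqrt(-2) = 6*(I*sqrt(2)) = 6*I*sqrt(2))
(Z(6)*u(4))*(-12) = (6*(6*I*sqrt(2)))*(-12) = (36*I*sqrt(2))*(-12) = -432*I*sqrt(2)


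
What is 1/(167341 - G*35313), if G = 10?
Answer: -1/185789 ≈ -5.3824e-6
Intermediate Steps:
1/(167341 - G*35313) = 1/(167341 - 10*35313) = 1/(167341 - 1*353130) = 1/(167341 - 353130) = 1/(-185789) = -1/185789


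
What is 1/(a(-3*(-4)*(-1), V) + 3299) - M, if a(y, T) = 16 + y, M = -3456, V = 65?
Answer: 11415169/3303 ≈ 3456.0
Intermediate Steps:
1/(a(-3*(-4)*(-1), V) + 3299) - M = 1/((16 - 3*(-4)*(-1)) + 3299) - 1*(-3456) = 1/((16 + 12*(-1)) + 3299) + 3456 = 1/((16 - 12) + 3299) + 3456 = 1/(4 + 3299) + 3456 = 1/3303 + 3456 = 11415169/3303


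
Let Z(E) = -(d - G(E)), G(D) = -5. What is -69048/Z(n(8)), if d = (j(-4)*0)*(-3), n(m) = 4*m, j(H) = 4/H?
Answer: 69048/5 ≈ 13810.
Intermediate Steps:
d = 0 (d = ((4/(-4))*0)*(-3) = ((4*(-¼))*0)*(-3) = -1*0*(-3) = 0*(-3) = 0)
Z(E) = -5 (Z(E) = -(0 - 1*(-5)) = -(0 + 5) = -1*5 = -5)
-69048/Z(n(8)) = -69048/(-5) = -69048*(-⅕) = 69048/5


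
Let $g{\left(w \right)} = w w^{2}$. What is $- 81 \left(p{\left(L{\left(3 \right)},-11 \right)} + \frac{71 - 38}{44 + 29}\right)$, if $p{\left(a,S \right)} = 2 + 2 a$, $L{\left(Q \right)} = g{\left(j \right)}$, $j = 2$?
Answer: $- \frac{109107}{73} \approx -1494.6$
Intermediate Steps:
$g{\left(w \right)} = w^{3}$
$L{\left(Q \right)} = 8$ ($L{\left(Q \right)} = 2^{3} = 8$)
$- 81 \left(p{\left(L{\left(3 \right)},-11 \right)} + \frac{71 - 38}{44 + 29}\right) = - 81 \left(\left(2 + 2 \cdot 8\right) + \frac{71 - 38}{44 + 29}\right) = - 81 \left(\left(2 + 16\right) + \frac{33}{73}\right) = - 81 \left(18 + 33 \cdot \frac{1}{73}\right) = - 81 \left(18 + \frac{33}{73}\right) = \left(-81\right) \frac{1347}{73} = - \frac{109107}{73}$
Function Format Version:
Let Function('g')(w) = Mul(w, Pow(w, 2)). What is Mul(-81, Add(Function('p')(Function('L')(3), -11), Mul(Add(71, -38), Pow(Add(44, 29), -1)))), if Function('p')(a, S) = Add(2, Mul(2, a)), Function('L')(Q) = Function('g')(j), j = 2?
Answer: Rational(-109107, 73) ≈ -1494.6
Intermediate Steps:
Function('g')(w) = Pow(w, 3)
Function('L')(Q) = 8 (Function('L')(Q) = Pow(2, 3) = 8)
Mul(-81, Add(Function('p')(Function('L')(3), -11), Mul(Add(71, -38), Pow(Add(44, 29), -1)))) = Mul(-81, Add(Add(2, Mul(2, 8)), Mul(Add(71, -38), Pow(Add(44, 29), -1)))) = Mul(-81, Add(Add(2, 16), Mul(33, Pow(73, -1)))) = Mul(-81, Add(18, Mul(33, Rational(1, 73)))) = Mul(-81, Add(18, Rational(33, 73))) = Mul(-81, Rational(1347, 73)) = Rational(-109107, 73)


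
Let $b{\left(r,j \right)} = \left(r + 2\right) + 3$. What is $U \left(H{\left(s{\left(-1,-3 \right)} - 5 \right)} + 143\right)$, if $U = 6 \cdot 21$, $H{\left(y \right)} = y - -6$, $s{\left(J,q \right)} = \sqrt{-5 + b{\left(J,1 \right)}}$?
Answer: $18144 + 126 i \approx 18144.0 + 126.0 i$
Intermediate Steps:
$b{\left(r,j \right)} = 5 + r$ ($b{\left(r,j \right)} = \left(2 + r\right) + 3 = 5 + r$)
$s{\left(J,q \right)} = \sqrt{J}$ ($s{\left(J,q \right)} = \sqrt{-5 + \left(5 + J\right)} = \sqrt{J}$)
$H{\left(y \right)} = 6 + y$ ($H{\left(y \right)} = y + 6 = 6 + y$)
$U = 126$
$U \left(H{\left(s{\left(-1,-3 \right)} - 5 \right)} + 143\right) = 126 \left(\left(6 - \left(5 - \sqrt{-1}\right)\right) + 143\right) = 126 \left(\left(6 - \left(5 - i\right)\right) + 143\right) = 126 \left(\left(1 + i\right) + 143\right) = 126 \left(144 + i\right) = 18144 + 126 i$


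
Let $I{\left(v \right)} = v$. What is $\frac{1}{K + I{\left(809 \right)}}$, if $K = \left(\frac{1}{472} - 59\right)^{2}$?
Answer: $\frac{222784}{955687665} \approx 0.00023311$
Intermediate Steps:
$K = \frac{775455409}{222784}$ ($K = \left(\frac{1}{472} - 59\right)^{2} = \left(- \frac{27847}{472}\right)^{2} = \frac{775455409}{222784} \approx 3480.8$)
$\frac{1}{K + I{\left(809 \right)}} = \frac{1}{\frac{775455409}{222784} + 809} = \frac{1}{\frac{955687665}{222784}} = \frac{222784}{955687665}$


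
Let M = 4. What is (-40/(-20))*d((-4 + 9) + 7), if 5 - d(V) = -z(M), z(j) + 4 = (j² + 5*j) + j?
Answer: 82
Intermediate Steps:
z(j) = -4 + j² + 6*j (z(j) = -4 + ((j² + 5*j) + j) = -4 + (j² + 6*j) = -4 + j² + 6*j)
d(V) = 41 (d(V) = 5 - (-1)*(-4 + 4² + 6*4) = 5 - (-1)*(-4 + 16 + 24) = 5 - (-1)*36 = 5 - 1*(-36) = 5 + 36 = 41)
(-40/(-20))*d((-4 + 9) + 7) = -40/(-20)*41 = -40*(-1/20)*41 = 2*41 = 82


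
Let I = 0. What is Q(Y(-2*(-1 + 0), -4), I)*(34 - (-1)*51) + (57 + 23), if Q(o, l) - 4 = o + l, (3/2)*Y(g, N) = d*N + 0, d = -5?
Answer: 4660/3 ≈ 1553.3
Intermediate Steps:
Y(g, N) = -10*N/3 (Y(g, N) = 2*(-5*N + 0)/3 = 2*(-5*N)/3 = -10*N/3)
Q(o, l) = 4 + l + o (Q(o, l) = 4 + (o + l) = 4 + (l + o) = 4 + l + o)
Q(Y(-2*(-1 + 0), -4), I)*(34 - (-1)*51) + (57 + 23) = (4 + 0 - 10/3*(-4))*(34 - (-1)*51) + (57 + 23) = (4 + 0 + 40/3)*(34 - 1*(-51)) + 80 = 52*(34 + 51)/3 + 80 = (52/3)*85 + 80 = 4420/3 + 80 = 4660/3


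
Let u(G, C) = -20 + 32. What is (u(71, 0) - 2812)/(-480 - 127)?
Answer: 2800/607 ≈ 4.6128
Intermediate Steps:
u(G, C) = 12
(u(71, 0) - 2812)/(-480 - 127) = (12 - 2812)/(-480 - 127) = -2800/(-607) = -2800*(-1/607) = 2800/607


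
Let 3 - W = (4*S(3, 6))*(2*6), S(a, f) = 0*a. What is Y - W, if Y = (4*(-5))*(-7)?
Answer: 137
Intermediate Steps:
Y = 140 (Y = -20*(-7) = 140)
S(a, f) = 0
W = 3 (W = 3 - 4*0*2*6 = 3 - 0*12 = 3 - 1*0 = 3 + 0 = 3)
Y - W = 140 - 1*3 = 140 - 3 = 137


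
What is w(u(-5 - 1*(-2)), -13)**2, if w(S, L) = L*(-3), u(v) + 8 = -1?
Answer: 1521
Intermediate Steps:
u(v) = -9 (u(v) = -8 - 1 = -9)
w(S, L) = -3*L
w(u(-5 - 1*(-2)), -13)**2 = (-3*(-13))**2 = 39**2 = 1521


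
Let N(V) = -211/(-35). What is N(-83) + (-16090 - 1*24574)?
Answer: -1423029/35 ≈ -40658.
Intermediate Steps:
N(V) = 211/35 (N(V) = -211*(-1/35) = 211/35)
N(-83) + (-16090 - 1*24574) = 211/35 + (-16090 - 1*24574) = 211/35 + (-16090 - 24574) = 211/35 - 40664 = -1423029/35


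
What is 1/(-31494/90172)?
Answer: -45086/15747 ≈ -2.8631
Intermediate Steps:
1/(-31494/90172) = 1/(-31494*1/90172) = 1/(-15747/45086) = -45086/15747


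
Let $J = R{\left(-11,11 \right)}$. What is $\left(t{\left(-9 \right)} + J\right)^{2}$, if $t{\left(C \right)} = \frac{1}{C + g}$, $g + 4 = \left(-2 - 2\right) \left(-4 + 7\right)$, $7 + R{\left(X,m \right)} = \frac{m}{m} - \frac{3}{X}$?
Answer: $\frac{2515396}{75625} \approx 33.261$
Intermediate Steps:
$R{\left(X,m \right)} = -6 - \frac{3}{X}$ ($R{\left(X,m \right)} = -7 + \left(\frac{m}{m} - \frac{3}{X}\right) = -7 + \left(1 - \frac{3}{X}\right) = -6 - \frac{3}{X}$)
$J = - \frac{63}{11}$ ($J = -6 - \frac{3}{-11} = -6 - - \frac{3}{11} = -6 + \frac{3}{11} = - \frac{63}{11} \approx -5.7273$)
$g = -16$ ($g = -4 + \left(-2 - 2\right) \left(-4 + 7\right) = -4 - 12 = -16$)
$t{\left(C \right)} = \frac{1}{-16 + C}$ ($t{\left(C \right)} = \frac{1}{C - 16} = \frac{1}{-16 + C}$)
$\left(t{\left(-9 \right)} + J\right)^{2} = \left(\frac{1}{-16 - 9} - \frac{63}{11}\right)^{2} = \left(\frac{1}{-25} - \frac{63}{11}\right)^{2} = \left(- \frac{1}{25} - \frac{63}{11}\right)^{2} = \left(- \frac{1586}{275}\right)^{2} = \frac{2515396}{75625}$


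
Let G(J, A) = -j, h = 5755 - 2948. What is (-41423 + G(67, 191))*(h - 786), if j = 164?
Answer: -84047327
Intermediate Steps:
h = 2807
G(J, A) = -164 (G(J, A) = -1*164 = -164)
(-41423 + G(67, 191))*(h - 786) = (-41423 - 164)*(2807 - 786) = -41587*2021 = -84047327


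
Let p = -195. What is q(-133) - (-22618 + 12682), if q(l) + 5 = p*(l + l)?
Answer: 61801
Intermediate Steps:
q(l) = -5 - 390*l (q(l) = -5 - 195*(l + l) = -5 - 390*l)
q(-133) - (-22618 + 12682) = (-5 - 390*(-133)) - (-22618 + 12682) = (-5 + 51870) - 1*(-9936) = 51865 + 9936 = 61801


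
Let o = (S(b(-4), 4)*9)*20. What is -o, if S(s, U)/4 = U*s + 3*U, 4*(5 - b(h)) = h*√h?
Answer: -23040 - 5760*I ≈ -23040.0 - 5760.0*I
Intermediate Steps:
b(h) = 5 - h^(3/2)/4 (b(h) = 5 - h*√h/4 = 5 - h^(3/2)/4)
S(s, U) = 12*U + 4*U*s (S(s, U) = 4*(U*s + 3*U) = 4*(3*U + U*s) = 12*U + 4*U*s)
o = 23040 + 5760*I (o = ((4*4*(3 + (5 - (-2)*I)))*9)*20 = ((4*4*(3 + (5 + 2*I)))*9)*20 = ((4*4*(8 + 2*I))*9)*20 = ((128 + 32*I)*9)*20 = (1152 + 288*I)*20 = 23040 + 5760*I ≈ 23040.0 + 5760.0*I)
-o = -(23040 + 5760*I) = -23040 - 5760*I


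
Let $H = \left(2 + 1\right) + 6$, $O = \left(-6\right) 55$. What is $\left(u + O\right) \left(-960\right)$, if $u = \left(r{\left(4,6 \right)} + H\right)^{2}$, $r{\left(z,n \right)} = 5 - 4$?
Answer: $220800$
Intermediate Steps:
$r{\left(z,n \right)} = 1$
$O = -330$
$H = 9$ ($H = 3 + 6 = 9$)
$u = 100$ ($u = \left(1 + 9\right)^{2} = 10^{2} = 100$)
$\left(u + O\right) \left(-960\right) = \left(100 - 330\right) \left(-960\right) = \left(-230\right) \left(-960\right) = 220800$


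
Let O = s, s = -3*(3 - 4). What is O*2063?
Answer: 6189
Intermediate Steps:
s = 3 (s = -3*(-1) = 3)
O = 3
O*2063 = 3*2063 = 6189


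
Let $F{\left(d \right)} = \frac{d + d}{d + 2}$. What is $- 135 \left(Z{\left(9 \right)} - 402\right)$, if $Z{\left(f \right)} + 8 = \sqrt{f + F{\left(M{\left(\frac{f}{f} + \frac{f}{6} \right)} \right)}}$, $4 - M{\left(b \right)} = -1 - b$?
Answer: $55350 - \frac{135 \sqrt{3819}}{19} \approx 54911.0$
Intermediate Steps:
$M{\left(b \right)} = 5 + b$ ($M{\left(b \right)} = 4 - \left(-1 - b\right) = 4 + \left(1 + b\right) = 5 + b$)
$F{\left(d \right)} = \frac{2 d}{2 + d}$
$Z{\left(f \right)} = -8 + \sqrt{f + \frac{2 \left(6 + \frac{f}{6}\right)}{8 + \frac{f}{6}}}$ ($Z{\left(f \right)} = -8 + \sqrt{f + \frac{2 \left(5 + \left(\frac{f}{f} + \frac{f}{6}\right)\right)}{2 + \left(5 + \left(\frac{f}{f} + \frac{f}{6}\right)\right)}} = -8 + \sqrt{f + \frac{2 \left(5 + \left(1 + f \frac{1}{6}\right)\right)}{2 + \left(5 + \left(1 + f \frac{1}{6}\right)\right)}} = -8 + \sqrt{f + \frac{2 \left(5 + \left(1 + \frac{f}{6}\right)\right)}{2 + \left(5 + \left(1 + \frac{f}{6}\right)\right)}} = -8 + \sqrt{f + \frac{2 \left(6 + \frac{f}{6}\right)}{2 + \left(6 + \frac{f}{6}\right)}} = -8 + \sqrt{f + \frac{2 \left(6 + \frac{f}{6}\right)}{8 + \frac{f}{6}}}$)
$- 135 \left(Z{\left(9 \right)} - 402\right) = - 135 \left(\left(-8 + \sqrt{\frac{72 + 9^{2} + 50 \cdot 9}{48 + 9}}\right) - 402\right) = - 135 \left(\left(-8 + \sqrt{\frac{72 + 81 + 450}{57}}\right) - 402\right) = - 135 \left(\left(-8 + \sqrt{\frac{1}{57} \cdot 603}\right) - 402\right) = - 135 \left(\left(-8 + \sqrt{\frac{201}{19}}\right) - 402\right) = - 135 \left(\left(-8 + \frac{\sqrt{3819}}{19}\right) - 402\right) = - 135 \left(-410 + \frac{\sqrt{3819}}{19}\right) = 55350 - \frac{135 \sqrt{3819}}{19}$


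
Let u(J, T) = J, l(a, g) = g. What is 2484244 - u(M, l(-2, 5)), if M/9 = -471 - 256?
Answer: 2490787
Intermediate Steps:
M = -6543 (M = 9*(-471 - 256) = 9*(-727) = -6543)
2484244 - u(M, l(-2, 5)) = 2484244 - 1*(-6543) = 2484244 + 6543 = 2490787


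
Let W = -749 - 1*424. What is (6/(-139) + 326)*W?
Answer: -53146284/139 ≈ -3.8235e+5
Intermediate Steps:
W = -1173 (W = -749 - 424 = -1173)
(6/(-139) + 326)*W = (6/(-139) + 326)*(-1173) = (6*(-1/139) + 326)*(-1173) = (-6/139 + 326)*(-1173) = (45308/139)*(-1173) = -53146284/139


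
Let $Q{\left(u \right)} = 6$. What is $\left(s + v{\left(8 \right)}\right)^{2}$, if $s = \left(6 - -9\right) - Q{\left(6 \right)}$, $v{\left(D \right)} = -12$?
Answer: $9$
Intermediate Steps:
$s = 9$ ($s = \left(6 - -9\right) - 6 = \left(6 + 9\right) - 6 = 15 - 6 = 9$)
$\left(s + v{\left(8 \right)}\right)^{2} = \left(9 - 12\right)^{2} = \left(-3\right)^{2} = 9$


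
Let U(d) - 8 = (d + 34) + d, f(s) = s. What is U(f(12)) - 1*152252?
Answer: -152186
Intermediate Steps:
U(d) = 42 + 2*d (U(d) = 8 + ((d + 34) + d) = 8 + ((34 + d) + d) = 8 + (34 + 2*d) = 42 + 2*d)
U(f(12)) - 1*152252 = (42 + 2*12) - 1*152252 = (42 + 24) - 152252 = 66 - 152252 = -152186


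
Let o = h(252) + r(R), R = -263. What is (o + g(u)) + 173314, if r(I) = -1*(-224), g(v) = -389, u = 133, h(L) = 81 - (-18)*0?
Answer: 173230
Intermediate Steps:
h(L) = 81 (h(L) = 81 - 1*0 = 81 + 0 = 81)
r(I) = 224
o = 305 (o = 81 + 224 = 305)
(o + g(u)) + 173314 = (305 - 389) + 173314 = -84 + 173314 = 173230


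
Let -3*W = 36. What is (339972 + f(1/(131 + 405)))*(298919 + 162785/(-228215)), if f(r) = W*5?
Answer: 4637598671992320/45643 ≈ 1.0161e+11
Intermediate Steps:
W = -12 (W = -⅓*36 = -12)
f(r) = -60 (f(r) = -12*5 = -60)
(339972 + f(1/(131 + 405)))*(298919 + 162785/(-228215)) = (339972 - 60)*(298919 + 162785/(-228215)) = 339912*(298919 + 162785*(-1/228215)) = 339912*(298919 - 32557/45643) = 339912*(13643527360/45643) = 4637598671992320/45643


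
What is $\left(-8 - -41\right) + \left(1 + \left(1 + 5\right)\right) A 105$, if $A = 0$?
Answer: $33$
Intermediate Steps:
$\left(-8 - -41\right) + \left(1 + \left(1 + 5\right)\right) A 105 = \left(-8 - -41\right) + \left(1 + \left(1 + 5\right)\right) 0 \cdot 105 = \left(-8 + 41\right) + \left(1 + 6\right) 0 \cdot 105 = 33 + 7 \cdot 0 \cdot 105 = 33 + 0 \cdot 105 = 33 + 0 = 33$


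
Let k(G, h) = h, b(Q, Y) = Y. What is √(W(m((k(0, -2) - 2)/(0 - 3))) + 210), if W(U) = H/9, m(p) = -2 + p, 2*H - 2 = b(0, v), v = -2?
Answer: √210 ≈ 14.491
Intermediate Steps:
H = 0 (H = 1 + (½)*(-2) = 1 - 1 = 0)
W(U) = 0 (W(U) = 0/9 = 0*(⅑) = 0)
√(W(m((k(0, -2) - 2)/(0 - 3))) + 210) = √(0 + 210) = √210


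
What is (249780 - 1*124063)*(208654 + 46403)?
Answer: 32065000869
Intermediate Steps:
(249780 - 1*124063)*(208654 + 46403) = (249780 - 124063)*255057 = 125717*255057 = 32065000869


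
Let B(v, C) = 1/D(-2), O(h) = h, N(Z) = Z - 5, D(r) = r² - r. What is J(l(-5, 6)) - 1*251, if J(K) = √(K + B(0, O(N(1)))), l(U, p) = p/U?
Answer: -251 + I*√930/30 ≈ -251.0 + 1.0165*I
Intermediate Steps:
N(Z) = -5 + Z
B(v, C) = ⅙ (B(v, C) = 1/(-2*(-1 - 2)) = 1/(-2*(-3)) = 1/6 = ⅙)
J(K) = √(⅙ + K) (J(K) = √(K + ⅙) = √(⅙ + K))
J(l(-5, 6)) - 1*251 = √(6 + 36*(6/(-5)))/6 - 1*251 = √(6 + 36*(6*(-⅕)))/6 - 251 = √(6 + 36*(-6/5))/6 - 251 = √(6 - 216/5)/6 - 251 = √(-186/5)/6 - 251 = (I*√930/5)/6 - 251 = I*√930/30 - 251 = -251 + I*√930/30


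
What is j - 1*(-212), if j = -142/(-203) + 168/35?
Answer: 220762/1015 ≈ 217.50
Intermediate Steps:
j = 5582/1015 (j = -142*(-1/203) + 168*(1/35) = 142/203 + 24/5 = 5582/1015 ≈ 5.4995)
j - 1*(-212) = 5582/1015 - 1*(-212) = 5582/1015 + 212 = 220762/1015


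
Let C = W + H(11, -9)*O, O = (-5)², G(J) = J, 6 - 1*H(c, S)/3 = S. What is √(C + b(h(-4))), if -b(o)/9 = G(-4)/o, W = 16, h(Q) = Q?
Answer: 2*√283 ≈ 33.645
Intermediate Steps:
H(c, S) = 18 - 3*S
b(o) = 36/o (b(o) = -(-36)/o = 36/o)
O = 25
C = 1141 (C = 16 + (18 - 3*(-9))*25 = 16 + (18 + 27)*25 = 16 + 45*25 = 16 + 1125 = 1141)
√(C + b(h(-4))) = √(1141 + 36/(-4)) = √(1141 + 36*(-¼)) = √(1141 - 9) = √1132 = 2*√283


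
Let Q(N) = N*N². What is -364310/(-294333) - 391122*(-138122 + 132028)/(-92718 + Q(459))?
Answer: 27286588841102/1053165563619 ≈ 25.909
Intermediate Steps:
Q(N) = N³
-364310/(-294333) - 391122*(-138122 + 132028)/(-92718 + Q(459)) = -364310/(-294333) - 391122*(-138122 + 132028)/(-92718 + 459³) = -364310*(-1/294333) - 391122*(-6094/(-92718 + 96702579)) = 364310/294333 - 391122/(96609861*(-1/6094)) = 364310/294333 - 391122/(-96609861/6094) = 364310/294333 - 391122*(-6094/96609861) = 364310/294333 + 88277684/3578143 = 27286588841102/1053165563619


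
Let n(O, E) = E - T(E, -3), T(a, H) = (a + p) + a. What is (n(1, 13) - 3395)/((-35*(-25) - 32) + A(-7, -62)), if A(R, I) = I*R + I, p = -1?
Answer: -3407/1215 ≈ -2.8041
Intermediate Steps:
T(a, H) = -1 + 2*a (T(a, H) = (a - 1) + a = (-1 + a) + a = -1 + 2*a)
n(O, E) = 1 - E (n(O, E) = E - (-1 + 2*E) = E + (1 - 2*E) = 1 - E)
A(R, I) = I + I*R
(n(1, 13) - 3395)/((-35*(-25) - 32) + A(-7, -62)) = ((1 - 1*13) - 3395)/((-35*(-25) - 32) - 62*(1 - 7)) = ((1 - 13) - 3395)/((875 - 32) - 62*(-6)) = (-12 - 3395)/(843 + 372) = -3407/1215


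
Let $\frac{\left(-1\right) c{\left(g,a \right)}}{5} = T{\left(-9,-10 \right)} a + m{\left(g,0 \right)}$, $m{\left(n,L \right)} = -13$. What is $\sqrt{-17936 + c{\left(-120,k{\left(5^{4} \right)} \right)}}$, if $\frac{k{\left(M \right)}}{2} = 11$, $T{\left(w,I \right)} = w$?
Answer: $i \sqrt{16881} \approx 129.93 i$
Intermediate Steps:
$k{\left(M \right)} = 22$ ($k{\left(M \right)} = 2 \cdot 11 = 22$)
$c{\left(g,a \right)} = 65 + 45 a$ ($c{\left(g,a \right)} = - 5 \left(- 9 a - 13\right) = - 5 \left(-13 - 9 a\right) = 65 + 45 a$)
$\sqrt{-17936 + c{\left(-120,k{\left(5^{4} \right)} \right)}} = \sqrt{-17936 + \left(65 + 45 \cdot 22\right)} = \sqrt{-17936 + \left(65 + 990\right)} = \sqrt{-17936 + 1055} = \sqrt{-16881} = i \sqrt{16881}$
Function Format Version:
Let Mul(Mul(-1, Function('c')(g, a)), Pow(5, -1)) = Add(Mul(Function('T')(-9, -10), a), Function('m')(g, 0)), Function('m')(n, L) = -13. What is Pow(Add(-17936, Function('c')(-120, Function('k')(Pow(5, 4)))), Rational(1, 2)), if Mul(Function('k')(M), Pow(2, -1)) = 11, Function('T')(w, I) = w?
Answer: Mul(I, Pow(16881, Rational(1, 2))) ≈ Mul(129.93, I)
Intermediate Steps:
Function('k')(M) = 22 (Function('k')(M) = Mul(2, 11) = 22)
Function('c')(g, a) = Add(65, Mul(45, a)) (Function('c')(g, a) = Mul(-5, Add(Mul(-9, a), -13)) = Mul(-5, Add(-13, Mul(-9, a))) = Add(65, Mul(45, a)))
Pow(Add(-17936, Function('c')(-120, Function('k')(Pow(5, 4)))), Rational(1, 2)) = Pow(Add(-17936, Add(65, Mul(45, 22))), Rational(1, 2)) = Pow(Add(-17936, Add(65, 990)), Rational(1, 2)) = Pow(Add(-17936, 1055), Rational(1, 2)) = Pow(-16881, Rational(1, 2)) = Mul(I, Pow(16881, Rational(1, 2)))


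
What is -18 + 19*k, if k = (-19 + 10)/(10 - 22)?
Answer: -15/4 ≈ -3.7500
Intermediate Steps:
k = ¾ (k = -9/(-12) = -9*(-1/12) = ¾ ≈ 0.75000)
-18 + 19*k = -18 + 19*(¾) = -18 + 57/4 = -15/4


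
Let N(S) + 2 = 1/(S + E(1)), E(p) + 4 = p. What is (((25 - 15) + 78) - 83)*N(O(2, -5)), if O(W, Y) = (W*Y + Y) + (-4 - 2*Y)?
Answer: -125/12 ≈ -10.417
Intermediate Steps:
E(p) = -4 + p
O(W, Y) = -4 - Y + W*Y (O(W, Y) = (Y + W*Y) + (-4 - 2*Y) = -4 - Y + W*Y)
N(S) = -2 + 1/(-3 + S) (N(S) = -2 + 1/(S + (-4 + 1)) = -2 + 1/(S - 3) = -2 + 1/(-3 + S))
(((25 - 15) + 78) - 83)*N(O(2, -5)) = (((25 - 15) + 78) - 83)*((7 - 2*(-4 - 1*(-5) + 2*(-5)))/(-3 + (-4 - 1*(-5) + 2*(-5)))) = ((10 + 78) - 83)*((7 - 2*(-4 + 5 - 10))/(-3 + (-4 + 5 - 10))) = (88 - 83)*((7 - 2*(-9))/(-3 - 9)) = 5*((7 + 18)/(-12)) = 5*(-1/12*25) = 5*(-25/12) = -125/12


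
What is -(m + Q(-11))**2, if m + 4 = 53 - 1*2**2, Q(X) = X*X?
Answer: -27556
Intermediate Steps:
Q(X) = X**2
m = 45 (m = -4 + (53 - 1*2**2) = -4 + (53 - 1*4) = -4 + (53 - 4) = -4 + 49 = 45)
-(m + Q(-11))**2 = -(45 + (-11)**2)**2 = -(45 + 121)**2 = -1*166**2 = -1*27556 = -27556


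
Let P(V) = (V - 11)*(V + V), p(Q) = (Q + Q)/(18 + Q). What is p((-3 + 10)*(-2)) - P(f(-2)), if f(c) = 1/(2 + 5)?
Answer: -191/49 ≈ -3.8980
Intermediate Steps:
p(Q) = 2*Q/(18 + Q) (p(Q) = (2*Q)/(18 + Q) = 2*Q/(18 + Q))
f(c) = 1/7
P(V) = 2*V*(-11 + V) (P(V) = (-11 + V)*(2*V) = 2*V*(-11 + V))
p((-3 + 10)*(-2)) - P(f(-2)) = 2*((-3 + 10)*(-2))/(18 + (-3 + 10)*(-2)) - 2*(-11 + 1/7)/7 = 2*(7*(-2))/(18 + 7*(-2)) - 2*(-76)/(7*7) = 2*(-14)/(18 - 14) - 1*(-152/49) = 2*(-14)/4 + 152/49 = 2*(-14)*(1/4) + 152/49 = -7 + 152/49 = -191/49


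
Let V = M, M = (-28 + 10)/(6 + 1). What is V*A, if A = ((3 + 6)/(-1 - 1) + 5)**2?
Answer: -9/14 ≈ -0.64286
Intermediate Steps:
A = 1/4 (A = (9/(-2) + 5)**2 = (9*(-1/2) + 5)**2 = (-9/2 + 5)**2 = (1/2)**2 = 1/4 ≈ 0.25000)
M = -18/7 ≈ -2.5714
V = -18/7 ≈ -2.5714
V*A = -18/7*1/4 = -9/14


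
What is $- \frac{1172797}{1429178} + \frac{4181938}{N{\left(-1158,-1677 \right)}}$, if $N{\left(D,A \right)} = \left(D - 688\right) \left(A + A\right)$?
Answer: $- \frac{160577509223}{1106091590019} \approx -0.14518$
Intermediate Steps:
$N{\left(D,A \right)} = 2 A \left(-688 + D\right)$ ($N{\left(D,A \right)} = \left(-688 + D\right) 2 A = 2 A \left(-688 + D\right)$)
$- \frac{1172797}{1429178} + \frac{4181938}{N{\left(-1158,-1677 \right)}} = - \frac{1172797}{1429178} + \frac{4181938}{2 \left(-1677\right) \left(-688 - 1158\right)} = \left(-1172797\right) \frac{1}{1429178} + \frac{4181938}{2 \left(-1677\right) \left(-1846\right)} = - \frac{1172797}{1429178} + \frac{4181938}{6191484} = - \frac{1172797}{1429178} + 4181938 \cdot \frac{1}{6191484} = - \frac{1172797}{1429178} + \frac{2090969}{3095742} = - \frac{160577509223}{1106091590019}$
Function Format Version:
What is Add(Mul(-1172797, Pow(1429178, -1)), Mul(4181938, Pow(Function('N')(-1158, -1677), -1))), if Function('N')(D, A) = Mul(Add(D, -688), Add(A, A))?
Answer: Rational(-160577509223, 1106091590019) ≈ -0.14518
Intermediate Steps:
Function('N')(D, A) = Mul(2, A, Add(-688, D)) (Function('N')(D, A) = Mul(Add(-688, D), Mul(2, A)) = Mul(2, A, Add(-688, D)))
Add(Mul(-1172797, Pow(1429178, -1)), Mul(4181938, Pow(Function('N')(-1158, -1677), -1))) = Add(Mul(-1172797, Pow(1429178, -1)), Mul(4181938, Pow(Mul(2, -1677, Add(-688, -1158)), -1))) = Add(Mul(-1172797, Rational(1, 1429178)), Mul(4181938, Pow(Mul(2, -1677, -1846), -1))) = Add(Rational(-1172797, 1429178), Mul(4181938, Pow(6191484, -1))) = Add(Rational(-1172797, 1429178), Mul(4181938, Rational(1, 6191484))) = Add(Rational(-1172797, 1429178), Rational(2090969, 3095742)) = Rational(-160577509223, 1106091590019)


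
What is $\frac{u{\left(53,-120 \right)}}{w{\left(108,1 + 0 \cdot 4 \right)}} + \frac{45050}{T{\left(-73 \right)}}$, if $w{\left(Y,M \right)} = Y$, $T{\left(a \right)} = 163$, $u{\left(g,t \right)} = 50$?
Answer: $\frac{2436775}{8802} \approx 276.84$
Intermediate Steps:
$\frac{u{\left(53,-120 \right)}}{w{\left(108,1 + 0 \cdot 4 \right)}} + \frac{45050}{T{\left(-73 \right)}} = \frac{50}{108} + \frac{45050}{163} = 50 \cdot \frac{1}{108} + 45050 \cdot \frac{1}{163} = \frac{25}{54} + \frac{45050}{163} = \frac{2436775}{8802}$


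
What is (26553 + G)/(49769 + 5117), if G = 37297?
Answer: 31925/27443 ≈ 1.1633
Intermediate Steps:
(26553 + G)/(49769 + 5117) = (26553 + 37297)/(49769 + 5117) = 63850/54886 = 63850*(1/54886) = 31925/27443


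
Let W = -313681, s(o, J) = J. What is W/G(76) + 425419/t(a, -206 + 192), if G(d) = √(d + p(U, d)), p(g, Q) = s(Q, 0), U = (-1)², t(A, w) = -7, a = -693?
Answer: -425419/7 - 313681*√19/38 ≈ -96756.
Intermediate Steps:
U = 1
p(g, Q) = 0
G(d) = √d (G(d) = √(d + 0) = √d)
W/G(76) + 425419/t(a, -206 + 192) = -313681*√19/38 + 425419/(-7) = -313681*√19/38 + 425419*(-⅐) = -313681*√19/38 - 425419/7 = -425419/7 - 313681*√19/38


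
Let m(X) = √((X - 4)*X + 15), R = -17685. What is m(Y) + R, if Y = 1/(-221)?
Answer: -17685 + 30*√815/221 ≈ -17681.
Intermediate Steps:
Y = -1/221 ≈ -0.0045249
m(X) = √(15 + X*(-4 + X)) (m(X) = √((-4 + X)*X + 15) = √(X*(-4 + X) + 15) = √(15 + X*(-4 + X)))
m(Y) + R = √(15 + (-1/221)² - 4*(-1/221)) - 17685 = √(15 + 1/48841 + 4/221) - 17685 = √(733500/48841) - 17685 = 30*√815/221 - 17685 = -17685 + 30*√815/221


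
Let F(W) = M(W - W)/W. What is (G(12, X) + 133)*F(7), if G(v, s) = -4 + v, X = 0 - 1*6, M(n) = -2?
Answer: -282/7 ≈ -40.286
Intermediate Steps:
X = -6 (X = 0 - 6 = -6)
F(W) = -2/W
(G(12, X) + 133)*F(7) = ((-4 + 12) + 133)*(-2/7) = (8 + 133)*(-2*⅐) = 141*(-2/7) = -282/7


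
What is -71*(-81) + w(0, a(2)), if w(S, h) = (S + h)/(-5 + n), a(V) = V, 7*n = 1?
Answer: 97760/17 ≈ 5750.6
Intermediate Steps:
n = ⅐ (n = (⅐)*1 = ⅐ ≈ 0.14286)
w(S, h) = -7*S/34 - 7*h/34 (w(S, h) = (S + h)/(-5 + ⅐) = (S + h)/(-34/7) = (S + h)*(-7/34) = -7*S/34 - 7*h/34)
-71*(-81) + w(0, a(2)) = -71*(-81) + (-7/34*0 - 7/34*2) = 5751 + (0 - 7/17) = 5751 - 7/17 = 97760/17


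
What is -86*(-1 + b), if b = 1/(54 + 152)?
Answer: 8815/103 ≈ 85.583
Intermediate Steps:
b = 1/206 ≈ 0.0048544
-86*(-1 + b) = -86*(-1 + 1/206) = -86*(-205/206) = 8815/103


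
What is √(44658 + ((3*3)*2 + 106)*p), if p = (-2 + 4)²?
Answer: √45154 ≈ 212.49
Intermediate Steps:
p = 4 (p = 2² = 4)
√(44658 + ((3*3)*2 + 106)*p) = √(44658 + ((3*3)*2 + 106)*4) = √(44658 + (9*2 + 106)*4) = √(44658 + (18 + 106)*4) = √(44658 + 124*4) = √(44658 + 496) = √45154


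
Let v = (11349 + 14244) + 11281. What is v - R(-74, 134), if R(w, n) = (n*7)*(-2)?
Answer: 38750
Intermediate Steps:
R(w, n) = -14*n (R(w, n) = (7*n)*(-2) = -14*n)
v = 36874 (v = 25593 + 11281 = 36874)
v - R(-74, 134) = 36874 - (-14)*134 = 36874 - 1*(-1876) = 36874 + 1876 = 38750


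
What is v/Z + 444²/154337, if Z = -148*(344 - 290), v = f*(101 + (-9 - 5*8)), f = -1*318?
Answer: 171984481/51394221 ≈ 3.3464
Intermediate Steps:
f = -318
v = -16536 (v = -318*(101 + (-9 - 5*8)) = -318*(101 + (-9 - 40)) = -318*(101 - 49) = -318*52 = -16536)
Z = -7992 (Z = -148*54 = -7992)
v/Z + 444²/154337 = -16536/(-7992) + 444²/154337 = -16536*(-1/7992) + 197136*(1/154337) = 689/333 + 197136/154337 = 171984481/51394221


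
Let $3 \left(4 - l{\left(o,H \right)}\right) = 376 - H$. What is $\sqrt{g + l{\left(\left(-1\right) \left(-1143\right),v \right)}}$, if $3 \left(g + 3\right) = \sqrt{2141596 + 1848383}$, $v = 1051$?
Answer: $\sqrt{226 + 3 \sqrt{49259}} \approx 29.864$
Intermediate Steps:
$l{\left(o,H \right)} = - \frac{364}{3} + \frac{H}{3}$ ($l{\left(o,H \right)} = 4 - \frac{376 - H}{3} = 4 + \left(- \frac{376}{3} + \frac{H}{3}\right) = - \frac{364}{3} + \frac{H}{3}$)
$g = -3 + 3 \sqrt{49259}$ ($g = -3 + \frac{\sqrt{2141596 + 1848383}}{3} = -3 + \frac{\sqrt{3989979}}{3} = -3 + \frac{9 \sqrt{49259}}{3} = -3 + 3 \sqrt{49259} \approx 662.83$)
$\sqrt{g + l{\left(\left(-1\right) \left(-1143\right),v \right)}} = \sqrt{\left(-3 + 3 \sqrt{49259}\right) + \left(- \frac{364}{3} + \frac{1}{3} \cdot 1051\right)} = \sqrt{\left(-3 + 3 \sqrt{49259}\right) + \left(- \frac{364}{3} + \frac{1051}{3}\right)} = \sqrt{\left(-3 + 3 \sqrt{49259}\right) + 229} = \sqrt{226 + 3 \sqrt{49259}}$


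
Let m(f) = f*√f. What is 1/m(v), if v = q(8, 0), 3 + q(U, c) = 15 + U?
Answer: √5/200 ≈ 0.011180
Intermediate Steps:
q(U, c) = 12 + U (q(U, c) = -3 + (15 + U) = 12 + U)
v = 20 (v = 12 + 8 = 20)
m(f) = f^(3/2)
1/m(v) = 1/(20^(3/2)) = 1/(40*√5) = √5/200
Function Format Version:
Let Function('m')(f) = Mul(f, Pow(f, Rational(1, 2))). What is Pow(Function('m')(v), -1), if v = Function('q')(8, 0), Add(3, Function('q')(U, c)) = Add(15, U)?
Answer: Mul(Rational(1, 200), Pow(5, Rational(1, 2))) ≈ 0.011180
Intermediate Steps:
Function('q')(U, c) = Add(12, U) (Function('q')(U, c) = Add(-3, Add(15, U)) = Add(12, U))
v = 20 (v = Add(12, 8) = 20)
Function('m')(f) = Pow(f, Rational(3, 2))
Pow(Function('m')(v), -1) = Pow(Pow(20, Rational(3, 2)), -1) = Pow(Mul(40, Pow(5, Rational(1, 2))), -1) = Mul(Rational(1, 200), Pow(5, Rational(1, 2)))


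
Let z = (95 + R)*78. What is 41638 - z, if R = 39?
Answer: 31186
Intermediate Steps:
z = 10452 (z = (95 + 39)*78 = 134*78 = 10452)
41638 - z = 41638 - 1*10452 = 41638 - 10452 = 31186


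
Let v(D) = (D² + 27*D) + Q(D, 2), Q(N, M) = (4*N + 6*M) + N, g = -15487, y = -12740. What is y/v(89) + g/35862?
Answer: -623847227/386628222 ≈ -1.6136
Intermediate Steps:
Q(N, M) = 5*N + 6*M
v(D) = 12 + D² + 32*D (v(D) = (D² + 27*D) + (5*D + 6*2) = (D² + 27*D) + (5*D + 12) = (D² + 27*D) + (12 + 5*D) = 12 + D² + 32*D)
y/v(89) + g/35862 = -12740/(12 + 89² + 32*89) - 15487/35862 = -12740/(12 + 7921 + 2848) - 15487*1/35862 = -12740/10781 - 15487/35862 = -623847227/386628222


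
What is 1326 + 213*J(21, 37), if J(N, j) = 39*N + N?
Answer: 180246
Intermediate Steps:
J(N, j) = 40*N
1326 + 213*J(21, 37) = 1326 + 213*(40*21) = 1326 + 213*840 = 1326 + 178920 = 180246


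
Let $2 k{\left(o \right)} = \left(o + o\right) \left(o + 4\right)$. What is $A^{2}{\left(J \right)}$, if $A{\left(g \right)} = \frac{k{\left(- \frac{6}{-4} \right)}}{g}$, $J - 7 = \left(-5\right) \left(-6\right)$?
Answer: $\frac{1089}{21904} \approx 0.049717$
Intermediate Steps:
$k{\left(o \right)} = o \left(4 + o\right)$ ($k{\left(o \right)} = \frac{\left(o + o\right) \left(o + 4\right)}{2} = \frac{2 o \left(4 + o\right)}{2} = o \left(4 + o\right)$)
$J = 37$ ($J = 7 - -30 = 7 + 30 = 37$)
$A{\left(g \right)} = \frac{33}{4 g}$ ($A{\left(g \right)} = \frac{- \frac{6}{-4} \left(4 - \frac{6}{-4}\right)}{g} = \frac{\left(-6\right) \left(- \frac{1}{4}\right) \left(4 - - \frac{3}{2}\right)}{g} = \frac{\frac{3}{2} \left(4 + \frac{3}{2}\right)}{g} = \frac{\frac{3}{2} \cdot \frac{11}{2}}{g} = \frac{33}{4 g}$)
$A^{2}{\left(J \right)} = \left(\frac{33}{4 \cdot 37}\right)^{2} = \left(\frac{33}{4} \cdot \frac{1}{37}\right)^{2} = \left(\frac{33}{148}\right)^{2} = \frac{1089}{21904}$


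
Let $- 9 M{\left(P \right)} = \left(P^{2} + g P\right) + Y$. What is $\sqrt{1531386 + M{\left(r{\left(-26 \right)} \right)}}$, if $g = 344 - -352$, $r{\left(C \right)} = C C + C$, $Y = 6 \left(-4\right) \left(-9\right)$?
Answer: $\frac{\sqrt{12907358}}{3} \approx 1197.6$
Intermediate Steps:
$Y = 216$ ($Y = \left(-24\right) \left(-9\right) = 216$)
$r{\left(C \right)} = C + C^{2}$ ($r{\left(C \right)} = C^{2} + C = C + C^{2}$)
$g = 696$ ($g = 344 + 352 = 696$)
$M{\left(P \right)} = -24 - \frac{232 P}{3} - \frac{P^{2}}{9}$ ($M{\left(P \right)} = - \frac{\left(P^{2} + 696 P\right) + 216}{9} = - \frac{216 + P^{2} + 696 P}{9} = -24 - \frac{232 P}{3} - \frac{P^{2}}{9}$)
$\sqrt{1531386 + M{\left(r{\left(-26 \right)} \right)}} = \sqrt{1531386 - \left(24 + \frac{676 \left(1 - 26\right)^{2}}{9} + \frac{232}{3} \left(-26\right) \left(1 - 26\right)\right)} = \sqrt{1531386 - \left(24 + \frac{422500}{9} + \frac{232}{3} \left(-26\right) \left(-25\right)\right)} = \sqrt{1531386 - \left(\frac{150872}{3} + \frac{422500}{9}\right)} = \sqrt{1531386 - \frac{875116}{9}} = \sqrt{\frac{12907358}{9}} = \frac{\sqrt{12907358}}{3}$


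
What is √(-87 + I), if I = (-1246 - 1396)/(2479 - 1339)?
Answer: 7*I*√592230/570 ≈ 9.4508*I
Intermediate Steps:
I = -1321/570 (I = -2642/1140 = -2642*1/1140 = -1321/570 ≈ -2.3175)
√(-87 + I) = √(-87 - 1321/570) = √(-50911/570) = 7*I*√592230/570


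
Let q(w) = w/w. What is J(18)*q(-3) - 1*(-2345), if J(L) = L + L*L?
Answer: 2687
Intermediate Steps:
q(w) = 1
J(L) = L + L²
J(18)*q(-3) - 1*(-2345) = (18*(1 + 18))*1 - 1*(-2345) = (18*19)*1 + 2345 = 342*1 + 2345 = 342 + 2345 = 2687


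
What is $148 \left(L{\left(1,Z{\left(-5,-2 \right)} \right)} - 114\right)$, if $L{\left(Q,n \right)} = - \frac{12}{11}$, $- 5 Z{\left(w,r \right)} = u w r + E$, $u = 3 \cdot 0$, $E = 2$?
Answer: $- \frac{187368}{11} \approx -17033.0$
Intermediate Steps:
$u = 0$
$Z{\left(w,r \right)} = - \frac{2}{5}$ ($Z{\left(w,r \right)} = - \frac{0 w r + 2}{5} = - \frac{0 r + 2}{5} = - \frac{0 + 2}{5} = \left(- \frac{1}{5}\right) 2 = - \frac{2}{5}$)
$L{\left(Q,n \right)} = - \frac{12}{11}$ ($L{\left(Q,n \right)} = \left(-12\right) \frac{1}{11} = - \frac{12}{11}$)
$148 \left(L{\left(1,Z{\left(-5,-2 \right)} \right)} - 114\right) = 148 \left(- \frac{12}{11} - 114\right) = 148 \left(- \frac{1266}{11}\right) = - \frac{187368}{11}$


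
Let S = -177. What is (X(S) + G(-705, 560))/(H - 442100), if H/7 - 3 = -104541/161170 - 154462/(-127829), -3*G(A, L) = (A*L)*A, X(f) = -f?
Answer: 212380806501794710/1011968802663457 ≈ 209.87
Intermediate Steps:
G(A, L) = -L*A²/3 (G(A, L) = -A*L*A/3 = -L*A²/3)
H = 513365081887/20602199930 (H = 21 + 7*(-104541/161170 - 154462/(-127829)) = 21 + 7*(-104541*1/161170 - 154462*(-1/127829)) = 21 + 7*(-104541/161170 + 154462/127829) = 21 + 7*(11531269051/20602199930) = 21 + 80718883357/20602199930 = 513365081887/20602199930 ≈ 24.918)
(X(S) + G(-705, 560))/(H - 442100) = (-1*(-177) - ⅓*560*(-705)²)/(513365081887/20602199930 - 442100) = (177 - ⅓*560*497025)/(-9107719223971113/20602199930) = (177 - 92778000)*(-20602199930/9107719223971113) = -92777823*(-20602199930/9107719223971113) = 212380806501794710/1011968802663457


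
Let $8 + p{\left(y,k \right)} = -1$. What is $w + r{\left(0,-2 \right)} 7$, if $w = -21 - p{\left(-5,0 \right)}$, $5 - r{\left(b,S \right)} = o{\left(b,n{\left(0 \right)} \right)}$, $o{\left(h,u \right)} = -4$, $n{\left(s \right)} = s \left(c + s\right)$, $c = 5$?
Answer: $51$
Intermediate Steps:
$p{\left(y,k \right)} = -9$ ($p{\left(y,k \right)} = -8 - 1 = -9$)
$n{\left(s \right)} = s \left(5 + s\right)$
$r{\left(b,S \right)} = 9$ ($r{\left(b,S \right)} = 5 - -4 = 5 + 4 = 9$)
$w = -12$ ($w = -21 - -9 = -21 + 9 = -12$)
$w + r{\left(0,-2 \right)} 7 = -12 + 9 \cdot 7 = -12 + 63 = 51$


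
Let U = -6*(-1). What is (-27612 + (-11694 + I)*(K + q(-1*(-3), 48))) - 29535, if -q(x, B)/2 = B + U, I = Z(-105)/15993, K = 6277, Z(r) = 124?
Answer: -1154652781013/15993 ≈ -7.2197e+7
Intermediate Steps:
I = 124/15993 ≈ 0.0077534
U = 6
q(x, B) = -12 - 2*B (q(x, B) = -2*(B + 6) = -2*(6 + B) = -12 - 2*B)
(-27612 + (-11694 + I)*(K + q(-1*(-3), 48))) - 29535 = (-27612 + (-11694 + 124/15993)*(6277 + (-12 - 2*48))) - 29535 = (-27612 - 187022018*(6277 + (-12 - 96))/15993) - 29535 = (-27612 - 187022018*(6277 - 108)/15993) - 29535 = (-27612 - 187022018/15993*6169) - 29535 = (-27612 - 1153738829042/15993) - 29535 = -1154180427758/15993 - 29535 = -1154652781013/15993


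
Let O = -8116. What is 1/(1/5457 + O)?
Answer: -5457/44289011 ≈ -0.00012321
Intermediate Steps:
1/(1/5457 + O) = 1/(1/5457 - 8116) = 1/(-44289011/5457) = -5457/44289011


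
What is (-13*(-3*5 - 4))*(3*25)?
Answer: 18525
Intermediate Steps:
(-13*(-3*5 - 4))*(3*25) = -13*(-15 - 4)*75 = -13*(-19)*75 = 247*75 = 18525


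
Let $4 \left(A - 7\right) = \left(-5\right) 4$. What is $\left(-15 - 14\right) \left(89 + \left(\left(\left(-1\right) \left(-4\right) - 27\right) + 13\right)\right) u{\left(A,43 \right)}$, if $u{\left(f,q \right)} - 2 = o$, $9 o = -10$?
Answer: $- \frac{18328}{9} \approx -2036.4$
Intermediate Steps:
$o = - \frac{10}{9}$ ($o = \frac{1}{9} \left(-10\right) = - \frac{10}{9} \approx -1.1111$)
$A = 2$ ($A = 7 + \frac{\left(-5\right) 4}{4} = 7 + \frac{1}{4} \left(-20\right) = 7 - 5 = 2$)
$u{\left(f,q \right)} = \frac{8}{9}$ ($u{\left(f,q \right)} = 2 - \frac{10}{9} = \frac{8}{9}$)
$\left(-15 - 14\right) \left(89 + \left(\left(\left(-1\right) \left(-4\right) - 27\right) + 13\right)\right) u{\left(A,43 \right)} = \left(-15 - 14\right) \left(89 + \left(\left(\left(-1\right) \left(-4\right) - 27\right) + 13\right)\right) \frac{8}{9} = - 29 \left(89 + \left(\left(4 - 27\right) + 13\right)\right) \frac{8}{9} = - 29 \left(89 + \left(-23 + 13\right)\right) \frac{8}{9} = - 29 \left(89 - 10\right) \frac{8}{9} = \left(-29\right) 79 \cdot \frac{8}{9} = \left(-2291\right) \frac{8}{9} = - \frac{18328}{9}$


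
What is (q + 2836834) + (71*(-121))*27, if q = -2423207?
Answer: 181670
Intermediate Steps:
(q + 2836834) + (71*(-121))*27 = (-2423207 + 2836834) + (71*(-121))*27 = 413627 - 8591*27 = 413627 - 231957 = 181670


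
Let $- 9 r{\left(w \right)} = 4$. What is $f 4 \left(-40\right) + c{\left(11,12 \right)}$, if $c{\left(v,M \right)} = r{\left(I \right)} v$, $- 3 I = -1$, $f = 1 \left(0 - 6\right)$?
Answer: $\frac{8596}{9} \approx 955.11$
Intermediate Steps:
$f = -6$ ($f = 1 \left(-6\right) = -6$)
$I = \frac{1}{3}$ ($I = \left(- \frac{1}{3}\right) \left(-1\right) = \frac{1}{3} \approx 0.33333$)
$r{\left(w \right)} = - \frac{4}{9}$ ($r{\left(w \right)} = \left(- \frac{1}{9}\right) 4 = - \frac{4}{9}$)
$c{\left(v,M \right)} = - \frac{4 v}{9}$
$f 4 \left(-40\right) + c{\left(11,12 \right)} = - 6 \cdot 4 \left(-40\right) - \frac{44}{9} = \left(-6\right) \left(-160\right) - \frac{44}{9} = 960 - \frac{44}{9} = \frac{8596}{9}$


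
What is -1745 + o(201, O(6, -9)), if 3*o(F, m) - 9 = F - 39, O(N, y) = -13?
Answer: -1688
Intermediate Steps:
o(F, m) = -10 + F/3 (o(F, m) = 3 + (F - 39)/3 = 3 + (-39 + F)/3 = 3 + (-13 + F/3) = -10 + F/3)
-1745 + o(201, O(6, -9)) = -1745 + (-10 + (1/3)*201) = -1745 + (-10 + 67) = -1745 + 57 = -1688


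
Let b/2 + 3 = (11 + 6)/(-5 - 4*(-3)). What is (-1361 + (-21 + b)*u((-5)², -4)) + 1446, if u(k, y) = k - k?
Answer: 85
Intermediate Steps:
u(k, y) = 0
b = -8/7 (b = -6 + 2*((11 + 6)/(-5 - 4*(-3))) = -6 + 2*(17/(-5 + 12)) = -6 + 2*(17/7) = -6 + 34/7 = -8/7 ≈ -1.1429)
(-1361 + (-21 + b)*u((-5)², -4)) + 1446 = (-1361 + (-21 - 8/7)*0) + 1446 = (-1361 - 155/7*0) + 1446 = (-1361 + 0) + 1446 = -1361 + 1446 = 85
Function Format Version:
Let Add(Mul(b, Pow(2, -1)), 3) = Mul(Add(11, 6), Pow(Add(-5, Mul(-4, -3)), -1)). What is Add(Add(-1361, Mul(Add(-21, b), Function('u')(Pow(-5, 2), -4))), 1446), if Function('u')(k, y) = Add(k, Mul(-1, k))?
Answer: 85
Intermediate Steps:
Function('u')(k, y) = 0
b = Rational(-8, 7) (b = Add(-6, Mul(2, Mul(Add(11, 6), Pow(Add(-5, Mul(-4, -3)), -1)))) = Add(-6, Mul(2, Mul(17, Pow(Add(-5, 12), -1)))) = Add(-6, Mul(2, Mul(17, Pow(7, -1)))) = Add(-6, Mul(2, Mul(17, Rational(1, 7)))) = Add(-6, Mul(2, Rational(17, 7))) = Add(-6, Rational(34, 7)) = Rational(-8, 7) ≈ -1.1429)
Add(Add(-1361, Mul(Add(-21, b), Function('u')(Pow(-5, 2), -4))), 1446) = Add(Add(-1361, Mul(Add(-21, Rational(-8, 7)), 0)), 1446) = Add(Add(-1361, Mul(Rational(-155, 7), 0)), 1446) = Add(Add(-1361, 0), 1446) = Add(-1361, 1446) = 85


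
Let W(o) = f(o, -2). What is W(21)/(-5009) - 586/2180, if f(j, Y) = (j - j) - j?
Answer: -1444747/5459810 ≈ -0.26462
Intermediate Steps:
f(j, Y) = -j (f(j, Y) = 0 - j = -j)
W(o) = -o
W(21)/(-5009) - 586/2180 = -1*21/(-5009) - 586/2180 = -21*(-1/5009) - 586*1/2180 = 21/5009 - 293/1090 = -1444747/5459810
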